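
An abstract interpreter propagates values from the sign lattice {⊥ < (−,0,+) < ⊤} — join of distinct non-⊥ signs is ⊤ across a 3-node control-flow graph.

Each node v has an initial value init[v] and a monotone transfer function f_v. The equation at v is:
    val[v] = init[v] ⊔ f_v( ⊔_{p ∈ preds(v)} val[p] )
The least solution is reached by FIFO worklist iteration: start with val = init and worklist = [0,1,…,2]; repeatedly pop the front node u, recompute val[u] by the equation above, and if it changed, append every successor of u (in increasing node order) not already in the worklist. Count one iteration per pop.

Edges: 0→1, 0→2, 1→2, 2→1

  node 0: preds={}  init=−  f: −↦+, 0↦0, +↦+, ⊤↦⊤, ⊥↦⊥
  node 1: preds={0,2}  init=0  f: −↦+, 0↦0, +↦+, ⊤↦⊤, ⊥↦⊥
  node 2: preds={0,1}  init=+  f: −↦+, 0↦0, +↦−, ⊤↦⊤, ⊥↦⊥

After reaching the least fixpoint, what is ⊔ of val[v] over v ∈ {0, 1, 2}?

⊤

Trace (4 dequeues):
  [1] u=0 | in ⊥ | out − | ==
  [2] u=1 | in ⊤ | out ⊤ | prev 0 | push {}
  [3] u=2 | in ⊤ | out ⊤ | prev + | push {1}
  [4] u=1 | in ⊤ | out ⊤ | ==

Converged values:
  [0] −
  [1] ⊤
  [2] ⊤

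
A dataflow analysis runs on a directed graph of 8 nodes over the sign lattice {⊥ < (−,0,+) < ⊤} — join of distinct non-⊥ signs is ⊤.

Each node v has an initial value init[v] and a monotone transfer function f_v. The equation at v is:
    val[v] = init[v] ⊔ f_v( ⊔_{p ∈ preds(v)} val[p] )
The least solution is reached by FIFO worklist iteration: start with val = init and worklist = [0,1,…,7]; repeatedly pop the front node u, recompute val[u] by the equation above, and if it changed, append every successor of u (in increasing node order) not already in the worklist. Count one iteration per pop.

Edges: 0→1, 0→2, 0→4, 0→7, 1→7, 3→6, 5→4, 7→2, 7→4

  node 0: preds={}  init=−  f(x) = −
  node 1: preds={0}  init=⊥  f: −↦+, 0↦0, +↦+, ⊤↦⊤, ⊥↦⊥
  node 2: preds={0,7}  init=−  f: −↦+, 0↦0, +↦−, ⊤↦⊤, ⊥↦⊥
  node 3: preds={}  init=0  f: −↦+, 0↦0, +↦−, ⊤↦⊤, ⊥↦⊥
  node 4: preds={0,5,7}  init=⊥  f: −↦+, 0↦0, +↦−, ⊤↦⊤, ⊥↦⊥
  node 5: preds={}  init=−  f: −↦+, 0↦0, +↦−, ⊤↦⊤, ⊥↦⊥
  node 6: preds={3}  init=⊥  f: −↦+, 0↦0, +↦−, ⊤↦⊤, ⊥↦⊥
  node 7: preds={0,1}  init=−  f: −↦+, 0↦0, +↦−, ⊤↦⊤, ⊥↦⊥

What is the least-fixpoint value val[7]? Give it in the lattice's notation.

Iteration log — 10 steps:
  step 1. node 0  ⊔preds=⊥  new=−  stable
  step 2. node 1  ⊔preds=−  new=+  old=⊥  +wl: 
  step 3. node 2  ⊔preds=−  new=⊤  old=−  +wl: 
  step 4. node 3  ⊔preds=⊥  new=0  stable
  step 5. node 4  ⊔preds=−  new=+  old=⊥  +wl: 
  step 6. node 5  ⊔preds=⊥  new=−  stable
  step 7. node 6  ⊔preds=0  new=0  old=⊥  +wl: 
  step 8. node 7  ⊔preds=⊤  new=⊤  old=−  +wl: 2,4
  step 9. node 2  ⊔preds=⊤  new=⊤  stable
  step 10. node 4  ⊔preds=⊤  new=⊤  old=+  +wl: 

Least fixpoint reached:
  node 0: −
  node 1: +
  node 2: ⊤
  node 3: 0
  node 4: ⊤
  node 5: −
  node 6: 0
  node 7: ⊤

⊤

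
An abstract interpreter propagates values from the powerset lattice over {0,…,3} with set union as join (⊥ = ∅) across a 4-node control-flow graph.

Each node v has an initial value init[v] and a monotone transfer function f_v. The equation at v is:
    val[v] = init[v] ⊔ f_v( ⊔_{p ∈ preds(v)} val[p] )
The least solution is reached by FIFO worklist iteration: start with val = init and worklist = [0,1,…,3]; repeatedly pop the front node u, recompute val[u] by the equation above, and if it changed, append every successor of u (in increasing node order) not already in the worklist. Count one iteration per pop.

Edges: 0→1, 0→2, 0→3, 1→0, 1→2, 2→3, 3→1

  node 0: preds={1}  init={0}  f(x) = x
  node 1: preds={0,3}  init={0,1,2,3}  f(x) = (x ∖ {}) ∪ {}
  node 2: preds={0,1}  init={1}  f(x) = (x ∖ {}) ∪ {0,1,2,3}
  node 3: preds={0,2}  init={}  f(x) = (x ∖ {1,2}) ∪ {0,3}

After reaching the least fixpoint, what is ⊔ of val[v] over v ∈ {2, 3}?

Worklist (5 pops):
  #1 pop 0: in={0,1,2,3} → {0,1,2,3} (was {0}); enqueue []
  #2 pop 1: in={0,1,2,3} → {0,1,2,3} (no change)
  #3 pop 2: in={0,1,2,3} → {0,1,2,3} (was {1}); enqueue []
  #4 pop 3: in={0,1,2,3} → {0,3} (was {}); enqueue [1]
  #5 pop 1: in={0,1,2,3} → {0,1,2,3} (no change)

Fixpoint:
  val[0] = {0,1,2,3}
  val[1] = {0,1,2,3}
  val[2] = {0,1,2,3}
  val[3] = {0,3}

{0,1,2,3}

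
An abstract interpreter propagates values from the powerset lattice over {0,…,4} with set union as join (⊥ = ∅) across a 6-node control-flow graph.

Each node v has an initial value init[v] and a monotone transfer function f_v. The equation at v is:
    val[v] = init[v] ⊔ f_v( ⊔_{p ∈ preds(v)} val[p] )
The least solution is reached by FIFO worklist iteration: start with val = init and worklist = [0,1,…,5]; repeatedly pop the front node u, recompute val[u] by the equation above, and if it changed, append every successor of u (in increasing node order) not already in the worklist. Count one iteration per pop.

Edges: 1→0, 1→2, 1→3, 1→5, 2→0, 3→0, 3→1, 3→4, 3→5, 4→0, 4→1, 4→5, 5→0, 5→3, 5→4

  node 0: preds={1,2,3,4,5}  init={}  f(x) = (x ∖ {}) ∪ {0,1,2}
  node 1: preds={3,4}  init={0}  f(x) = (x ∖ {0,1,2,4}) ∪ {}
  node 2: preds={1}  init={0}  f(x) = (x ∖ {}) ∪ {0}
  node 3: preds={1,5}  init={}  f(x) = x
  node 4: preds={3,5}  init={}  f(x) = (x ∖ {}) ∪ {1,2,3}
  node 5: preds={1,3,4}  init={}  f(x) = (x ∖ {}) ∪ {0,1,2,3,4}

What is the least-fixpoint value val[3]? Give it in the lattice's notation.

Trace (15 dequeues):
  [1] u=0 | in {0} | out {0,1,2} | prev {} | push {}
  [2] u=1 | in {} | out {0} | ==
  [3] u=2 | in {0} | out {0} | ==
  [4] u=3 | in {0} | out {0} | prev {} | push {0,1}
  [5] u=4 | in {0} | out {0,1,2,3} | prev {} | push {}
  [6] u=5 | in {0,1,2,3} | out {0,1,2,3,4} | prev {} | push {3,4}
  [7] u=0 | in {0,1,2,3,4} | out {0,1,2,3,4} | prev {0,1,2} | push {}
  [8] u=1 | in {0,1,2,3} | out {0,3} | prev {0} | push {0,2,5}
  [9] u=3 | in {0,1,2,3,4} | out {0,1,2,3,4} | prev {0} | push {1}
  [10] u=4 | in {0,1,2,3,4} | out {0,1,2,3,4} | prev {0,1,2,3} | push {}
  [11] u=0 | in {0,1,2,3,4} | out {0,1,2,3,4} | ==
  [12] u=2 | in {0,3} | out {0,3} | prev {0} | push {0}
  [13] u=5 | in {0,1,2,3,4} | out {0,1,2,3,4} | ==
  [14] u=1 | in {0,1,2,3,4} | out {0,3} | ==
  [15] u=0 | in {0,1,2,3,4} | out {0,1,2,3,4} | ==

Converged values:
  [0] {0,1,2,3,4}
  [1] {0,3}
  [2] {0,3}
  [3] {0,1,2,3,4}
  [4] {0,1,2,3,4}
  [5] {0,1,2,3,4}

{0,1,2,3,4}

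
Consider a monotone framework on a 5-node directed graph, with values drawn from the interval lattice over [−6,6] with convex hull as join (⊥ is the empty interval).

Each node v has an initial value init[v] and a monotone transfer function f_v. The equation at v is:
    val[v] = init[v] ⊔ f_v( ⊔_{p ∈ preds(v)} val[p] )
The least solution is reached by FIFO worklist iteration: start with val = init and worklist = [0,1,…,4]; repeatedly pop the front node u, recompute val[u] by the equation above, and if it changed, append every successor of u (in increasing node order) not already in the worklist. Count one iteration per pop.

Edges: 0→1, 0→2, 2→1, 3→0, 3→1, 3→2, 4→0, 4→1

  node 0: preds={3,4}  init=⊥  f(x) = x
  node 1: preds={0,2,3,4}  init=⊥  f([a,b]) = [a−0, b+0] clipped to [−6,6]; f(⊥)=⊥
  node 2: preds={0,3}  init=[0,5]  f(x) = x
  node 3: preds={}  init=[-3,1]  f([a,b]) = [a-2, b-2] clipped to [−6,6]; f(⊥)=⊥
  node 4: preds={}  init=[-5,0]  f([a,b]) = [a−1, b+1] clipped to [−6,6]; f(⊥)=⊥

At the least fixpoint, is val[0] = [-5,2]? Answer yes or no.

no

Iteration log — 6 steps:
  step 1. node 0  ⊔preds=[-5,1]  new=[-5,1]  old=⊥  +wl: 
  step 2. node 1  ⊔preds=[-5,5]  new=[-5,5]  old=⊥  +wl: 
  step 3. node 2  ⊔preds=[-5,1]  new=[-5,5]  old=[0,5]  +wl: 1
  step 4. node 3  ⊔preds=⊥  new=[-3,1]  stable
  step 5. node 4  ⊔preds=⊥  new=[-5,0]  stable
  step 6. node 1  ⊔preds=[-5,5]  new=[-5,5]  stable

Least fixpoint reached:
  node 0: [-5,1]
  node 1: [-5,5]
  node 2: [-5,5]
  node 3: [-3,1]
  node 4: [-5,0]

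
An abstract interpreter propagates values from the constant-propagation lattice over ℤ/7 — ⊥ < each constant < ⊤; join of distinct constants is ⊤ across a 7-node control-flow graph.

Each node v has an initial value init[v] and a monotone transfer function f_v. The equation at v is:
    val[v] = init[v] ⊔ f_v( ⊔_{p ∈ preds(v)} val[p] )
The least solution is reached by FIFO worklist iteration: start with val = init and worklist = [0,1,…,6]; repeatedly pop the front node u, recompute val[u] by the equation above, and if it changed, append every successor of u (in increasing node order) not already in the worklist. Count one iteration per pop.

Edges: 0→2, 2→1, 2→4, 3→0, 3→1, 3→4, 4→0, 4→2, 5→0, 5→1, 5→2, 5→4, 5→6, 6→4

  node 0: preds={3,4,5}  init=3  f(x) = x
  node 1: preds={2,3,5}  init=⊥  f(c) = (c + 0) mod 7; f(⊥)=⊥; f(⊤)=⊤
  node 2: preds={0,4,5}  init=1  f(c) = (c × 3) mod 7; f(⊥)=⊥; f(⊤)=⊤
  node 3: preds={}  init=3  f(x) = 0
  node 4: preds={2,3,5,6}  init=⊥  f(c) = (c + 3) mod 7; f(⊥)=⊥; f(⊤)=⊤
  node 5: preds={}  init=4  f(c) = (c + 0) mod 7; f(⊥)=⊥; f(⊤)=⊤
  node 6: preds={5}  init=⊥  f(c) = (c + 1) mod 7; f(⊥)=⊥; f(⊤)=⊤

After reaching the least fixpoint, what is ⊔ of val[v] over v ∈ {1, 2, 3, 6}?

⊤

Trace (11 dequeues):
  [1] u=0 | in ⊤ | out ⊤ | prev 3 | push {}
  [2] u=1 | in ⊤ | out ⊤ | prev ⊥ | push {}
  [3] u=2 | in ⊤ | out ⊤ | prev 1 | push {1}
  [4] u=3 | in ⊥ | out ⊤ | prev 3 | push {0}
  [5] u=4 | in ⊤ | out ⊤ | prev ⊥ | push {2}
  [6] u=5 | in ⊥ | out 4 | ==
  [7] u=6 | in 4 | out 5 | prev ⊥ | push {4}
  [8] u=1 | in ⊤ | out ⊤ | ==
  [9] u=0 | in ⊤ | out ⊤ | ==
  [10] u=2 | in ⊤ | out ⊤ | ==
  [11] u=4 | in ⊤ | out ⊤ | ==

Converged values:
  [0] ⊤
  [1] ⊤
  [2] ⊤
  [3] ⊤
  [4] ⊤
  [5] 4
  [6] 5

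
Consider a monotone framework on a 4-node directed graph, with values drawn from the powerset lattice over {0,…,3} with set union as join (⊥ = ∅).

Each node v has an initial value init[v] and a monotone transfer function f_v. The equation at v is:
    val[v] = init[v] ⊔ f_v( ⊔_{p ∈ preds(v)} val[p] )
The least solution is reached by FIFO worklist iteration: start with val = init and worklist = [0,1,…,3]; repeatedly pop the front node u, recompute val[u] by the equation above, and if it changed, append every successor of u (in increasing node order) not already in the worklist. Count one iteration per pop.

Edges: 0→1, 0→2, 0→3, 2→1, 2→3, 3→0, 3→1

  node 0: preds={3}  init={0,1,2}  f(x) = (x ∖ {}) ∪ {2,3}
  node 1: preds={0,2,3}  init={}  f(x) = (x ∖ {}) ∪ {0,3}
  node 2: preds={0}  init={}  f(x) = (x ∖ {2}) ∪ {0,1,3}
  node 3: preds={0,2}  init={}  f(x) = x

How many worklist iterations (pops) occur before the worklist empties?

Trace (6 dequeues):
  [1] u=0 | in {} | out {0,1,2,3} | prev {0,1,2} | push {}
  [2] u=1 | in {0,1,2,3} | out {0,1,2,3} | prev {} | push {}
  [3] u=2 | in {0,1,2,3} | out {0,1,3} | prev {} | push {1}
  [4] u=3 | in {0,1,2,3} | out {0,1,2,3} | prev {} | push {0}
  [5] u=1 | in {0,1,2,3} | out {0,1,2,3} | ==
  [6] u=0 | in {0,1,2,3} | out {0,1,2,3} | ==

Converged values:
  [0] {0,1,2,3}
  [1] {0,1,2,3}
  [2] {0,1,3}
  [3] {0,1,2,3}

6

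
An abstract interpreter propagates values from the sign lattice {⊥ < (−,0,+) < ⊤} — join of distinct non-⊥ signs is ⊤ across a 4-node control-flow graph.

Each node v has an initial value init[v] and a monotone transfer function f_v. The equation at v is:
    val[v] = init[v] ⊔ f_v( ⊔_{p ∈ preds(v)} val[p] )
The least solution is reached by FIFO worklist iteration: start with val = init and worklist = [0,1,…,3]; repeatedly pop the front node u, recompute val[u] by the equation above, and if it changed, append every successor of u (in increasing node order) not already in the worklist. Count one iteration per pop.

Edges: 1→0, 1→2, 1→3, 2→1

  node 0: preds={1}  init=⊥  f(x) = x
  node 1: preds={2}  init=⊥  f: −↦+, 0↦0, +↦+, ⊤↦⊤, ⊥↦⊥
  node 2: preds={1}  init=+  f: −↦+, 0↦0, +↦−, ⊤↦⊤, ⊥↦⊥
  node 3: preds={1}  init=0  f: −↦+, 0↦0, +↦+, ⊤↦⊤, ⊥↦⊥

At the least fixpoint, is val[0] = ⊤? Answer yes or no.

Iteration log — 9 steps:
  step 1. node 0  ⊔preds=⊥  new=⊥  stable
  step 2. node 1  ⊔preds=+  new=+  old=⊥  +wl: 0
  step 3. node 2  ⊔preds=+  new=⊤  old=+  +wl: 1
  step 4. node 3  ⊔preds=+  new=⊤  old=0  +wl: 
  step 5. node 0  ⊔preds=+  new=+  old=⊥  +wl: 
  step 6. node 1  ⊔preds=⊤  new=⊤  old=+  +wl: 0,2,3
  step 7. node 0  ⊔preds=⊤  new=⊤  old=+  +wl: 
  step 8. node 2  ⊔preds=⊤  new=⊤  stable
  step 9. node 3  ⊔preds=⊤  new=⊤  stable

Least fixpoint reached:
  node 0: ⊤
  node 1: ⊤
  node 2: ⊤
  node 3: ⊤

yes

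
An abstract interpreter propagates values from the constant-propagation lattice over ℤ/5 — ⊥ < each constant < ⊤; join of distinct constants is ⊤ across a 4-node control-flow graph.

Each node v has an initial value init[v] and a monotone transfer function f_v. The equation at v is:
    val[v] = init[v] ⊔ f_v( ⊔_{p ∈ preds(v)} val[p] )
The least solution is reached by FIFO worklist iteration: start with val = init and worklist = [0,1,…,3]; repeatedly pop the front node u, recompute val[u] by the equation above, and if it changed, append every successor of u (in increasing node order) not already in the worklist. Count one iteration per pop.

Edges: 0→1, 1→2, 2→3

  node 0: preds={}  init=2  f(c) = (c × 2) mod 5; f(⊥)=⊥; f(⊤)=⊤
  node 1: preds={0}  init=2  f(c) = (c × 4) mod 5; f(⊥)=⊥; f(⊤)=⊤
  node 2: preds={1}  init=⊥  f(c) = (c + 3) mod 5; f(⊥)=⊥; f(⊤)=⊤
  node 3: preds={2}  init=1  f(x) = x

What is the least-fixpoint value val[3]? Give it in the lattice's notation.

Worklist (4 pops):
  #1 pop 0: in=⊥ → 2 (no change)
  #2 pop 1: in=2 → ⊤ (was 2); enqueue []
  #3 pop 2: in=⊤ → ⊤ (was ⊥); enqueue []
  #4 pop 3: in=⊤ → ⊤ (was 1); enqueue []

Fixpoint:
  val[0] = 2
  val[1] = ⊤
  val[2] = ⊤
  val[3] = ⊤

⊤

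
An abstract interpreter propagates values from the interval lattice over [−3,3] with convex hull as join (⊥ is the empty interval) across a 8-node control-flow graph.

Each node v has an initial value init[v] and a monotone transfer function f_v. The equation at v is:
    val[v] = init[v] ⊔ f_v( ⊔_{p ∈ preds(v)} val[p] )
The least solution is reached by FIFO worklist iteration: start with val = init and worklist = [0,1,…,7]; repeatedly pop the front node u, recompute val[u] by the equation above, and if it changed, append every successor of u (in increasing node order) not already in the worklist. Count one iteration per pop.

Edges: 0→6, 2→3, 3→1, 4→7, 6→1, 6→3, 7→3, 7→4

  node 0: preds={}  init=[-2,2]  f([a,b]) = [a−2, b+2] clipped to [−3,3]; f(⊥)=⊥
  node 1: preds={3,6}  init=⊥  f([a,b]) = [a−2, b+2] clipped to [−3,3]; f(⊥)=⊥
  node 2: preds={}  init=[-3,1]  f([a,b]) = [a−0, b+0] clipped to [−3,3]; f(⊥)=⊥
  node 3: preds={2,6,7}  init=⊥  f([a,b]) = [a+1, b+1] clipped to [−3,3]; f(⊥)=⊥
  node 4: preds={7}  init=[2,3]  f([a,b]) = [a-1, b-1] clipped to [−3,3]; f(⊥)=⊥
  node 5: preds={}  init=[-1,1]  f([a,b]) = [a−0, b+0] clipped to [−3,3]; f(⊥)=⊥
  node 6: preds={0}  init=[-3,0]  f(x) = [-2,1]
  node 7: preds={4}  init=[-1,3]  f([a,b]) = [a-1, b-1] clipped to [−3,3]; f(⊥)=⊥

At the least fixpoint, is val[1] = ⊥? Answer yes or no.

Iteration log — 12 steps:
  step 1. node 0  ⊔preds=⊥  new=[-2,2]  stable
  step 2. node 1  ⊔preds=[-3,0]  new=[-3,2]  old=⊥  +wl: 
  step 3. node 2  ⊔preds=⊥  new=[-3,1]  stable
  step 4. node 3  ⊔preds=[-3,3]  new=[-2,3]  old=⊥  +wl: 1
  step 5. node 4  ⊔preds=[-1,3]  new=[-2,3]  old=[2,3]  +wl: 
  step 6. node 5  ⊔preds=⊥  new=[-1,1]  stable
  step 7. node 6  ⊔preds=[-2,2]  new=[-3,1]  old=[-3,0]  +wl: 3
  step 8. node 7  ⊔preds=[-2,3]  new=[-3,3]  old=[-1,3]  +wl: 4
  step 9. node 1  ⊔preds=[-3,3]  new=[-3,3]  old=[-3,2]  +wl: 
  step 10. node 3  ⊔preds=[-3,3]  new=[-2,3]  stable
  step 11. node 4  ⊔preds=[-3,3]  new=[-3,3]  old=[-2,3]  +wl: 7
  step 12. node 7  ⊔preds=[-3,3]  new=[-3,3]  stable

Least fixpoint reached:
  node 0: [-2,2]
  node 1: [-3,3]
  node 2: [-3,1]
  node 3: [-2,3]
  node 4: [-3,3]
  node 5: [-1,1]
  node 6: [-3,1]
  node 7: [-3,3]

no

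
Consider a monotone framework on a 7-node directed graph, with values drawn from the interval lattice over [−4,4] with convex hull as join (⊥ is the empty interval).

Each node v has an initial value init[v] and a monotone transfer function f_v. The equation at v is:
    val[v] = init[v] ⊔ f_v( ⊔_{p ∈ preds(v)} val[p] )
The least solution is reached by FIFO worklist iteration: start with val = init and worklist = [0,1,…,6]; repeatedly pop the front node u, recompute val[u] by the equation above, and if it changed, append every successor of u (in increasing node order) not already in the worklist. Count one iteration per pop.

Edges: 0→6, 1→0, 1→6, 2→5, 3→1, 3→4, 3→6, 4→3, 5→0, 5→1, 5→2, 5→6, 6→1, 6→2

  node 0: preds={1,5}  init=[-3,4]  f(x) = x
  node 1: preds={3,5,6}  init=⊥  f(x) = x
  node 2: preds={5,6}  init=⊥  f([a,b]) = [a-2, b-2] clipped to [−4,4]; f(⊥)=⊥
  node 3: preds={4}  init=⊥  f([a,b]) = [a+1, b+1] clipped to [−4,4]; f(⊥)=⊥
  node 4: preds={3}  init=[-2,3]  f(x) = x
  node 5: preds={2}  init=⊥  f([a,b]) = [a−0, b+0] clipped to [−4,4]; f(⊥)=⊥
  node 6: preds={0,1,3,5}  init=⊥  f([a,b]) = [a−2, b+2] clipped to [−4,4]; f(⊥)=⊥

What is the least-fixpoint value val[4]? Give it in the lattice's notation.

Trace (17 dequeues):
  [1] u=0 | in ⊥ | out [-3,4] | ==
  [2] u=1 | in ⊥ | out ⊥ | ==
  [3] u=2 | in ⊥ | out ⊥ | ==
  [4] u=3 | in [-2,3] | out [-1,4] | prev ⊥ | push {1}
  [5] u=4 | in [-1,4] | out [-2,4] | prev [-2,3] | push {3}
  [6] u=5 | in ⊥ | out ⊥ | ==
  [7] u=6 | in [-3,4] | out [-4,4] | prev ⊥ | push {2}
  [8] u=1 | in [-4,4] | out [-4,4] | prev ⊥ | push {0,6}
  [9] u=3 | in [-2,4] | out [-1,4] | ==
  [10] u=2 | in [-4,4] | out [-4,2] | prev ⊥ | push {5}
  [11] u=0 | in [-4,4] | out [-4,4] | prev [-3,4] | push {}
  [12] u=6 | in [-4,4] | out [-4,4] | ==
  [13] u=5 | in [-4,2] | out [-4,2] | prev ⊥ | push {0,1,2,6}
  [14] u=0 | in [-4,4] | out [-4,4] | ==
  [15] u=1 | in [-4,4] | out [-4,4] | ==
  [16] u=2 | in [-4,4] | out [-4,2] | ==
  [17] u=6 | in [-4,4] | out [-4,4] | ==

Converged values:
  [0] [-4,4]
  [1] [-4,4]
  [2] [-4,2]
  [3] [-1,4]
  [4] [-2,4]
  [5] [-4,2]
  [6] [-4,4]

[-2,4]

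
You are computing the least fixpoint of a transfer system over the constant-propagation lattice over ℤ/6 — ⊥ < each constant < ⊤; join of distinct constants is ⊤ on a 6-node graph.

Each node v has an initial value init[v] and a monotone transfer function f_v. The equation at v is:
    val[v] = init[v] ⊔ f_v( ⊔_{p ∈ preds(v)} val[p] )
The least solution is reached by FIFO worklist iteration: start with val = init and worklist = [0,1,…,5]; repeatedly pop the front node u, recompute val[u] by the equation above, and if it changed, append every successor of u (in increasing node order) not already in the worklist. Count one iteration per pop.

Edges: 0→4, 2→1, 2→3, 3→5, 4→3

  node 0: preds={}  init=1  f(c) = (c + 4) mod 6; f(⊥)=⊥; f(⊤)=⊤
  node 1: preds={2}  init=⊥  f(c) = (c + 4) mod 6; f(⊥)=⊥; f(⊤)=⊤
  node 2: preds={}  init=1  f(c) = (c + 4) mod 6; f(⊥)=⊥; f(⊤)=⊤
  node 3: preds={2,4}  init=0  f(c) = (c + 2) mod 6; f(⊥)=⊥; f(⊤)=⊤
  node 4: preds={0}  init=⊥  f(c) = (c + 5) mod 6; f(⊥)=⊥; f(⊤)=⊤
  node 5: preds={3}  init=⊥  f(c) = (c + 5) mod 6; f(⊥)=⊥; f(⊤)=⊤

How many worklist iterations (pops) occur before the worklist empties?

Trace (7 dequeues):
  [1] u=0 | in ⊥ | out 1 | ==
  [2] u=1 | in 1 | out 5 | prev ⊥ | push {}
  [3] u=2 | in ⊥ | out 1 | ==
  [4] u=3 | in 1 | out ⊤ | prev 0 | push {}
  [5] u=4 | in 1 | out 0 | prev ⊥ | push {3}
  [6] u=5 | in ⊤ | out ⊤ | prev ⊥ | push {}
  [7] u=3 | in ⊤ | out ⊤ | ==

Converged values:
  [0] 1
  [1] 5
  [2] 1
  [3] ⊤
  [4] 0
  [5] ⊤

7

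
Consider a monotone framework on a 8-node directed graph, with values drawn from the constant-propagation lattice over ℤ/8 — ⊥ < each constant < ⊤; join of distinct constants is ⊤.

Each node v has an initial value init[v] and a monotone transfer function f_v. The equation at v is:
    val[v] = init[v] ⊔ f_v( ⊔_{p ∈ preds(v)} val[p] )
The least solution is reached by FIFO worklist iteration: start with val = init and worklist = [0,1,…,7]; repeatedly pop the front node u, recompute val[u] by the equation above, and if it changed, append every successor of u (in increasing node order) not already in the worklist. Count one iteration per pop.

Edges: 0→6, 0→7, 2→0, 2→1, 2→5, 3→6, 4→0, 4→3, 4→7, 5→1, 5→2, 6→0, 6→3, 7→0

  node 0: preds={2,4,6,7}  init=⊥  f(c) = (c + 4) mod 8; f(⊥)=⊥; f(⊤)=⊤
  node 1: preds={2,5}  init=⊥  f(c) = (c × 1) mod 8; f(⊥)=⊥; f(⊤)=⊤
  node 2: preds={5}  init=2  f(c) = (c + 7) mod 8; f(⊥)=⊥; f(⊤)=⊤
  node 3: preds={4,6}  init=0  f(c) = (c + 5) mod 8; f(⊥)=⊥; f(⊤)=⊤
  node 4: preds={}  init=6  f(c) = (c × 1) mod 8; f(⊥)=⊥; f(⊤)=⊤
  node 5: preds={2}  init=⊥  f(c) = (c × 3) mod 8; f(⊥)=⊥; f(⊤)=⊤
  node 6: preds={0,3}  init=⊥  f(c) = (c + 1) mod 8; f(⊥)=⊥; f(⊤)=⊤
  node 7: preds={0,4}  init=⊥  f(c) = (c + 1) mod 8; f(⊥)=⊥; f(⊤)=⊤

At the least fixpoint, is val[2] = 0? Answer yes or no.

Worklist (16 pops):
  #1 pop 0: in=⊤ → ⊤ (was ⊥); enqueue []
  #2 pop 1: in=2 → 2 (was ⊥); enqueue []
  #3 pop 2: in=⊥ → 2 (no change)
  #4 pop 3: in=6 → ⊤ (was 0); enqueue []
  #5 pop 4: in=⊥ → 6 (no change)
  #6 pop 5: in=2 → 6 (was ⊥); enqueue [1,2]
  #7 pop 6: in=⊤ → ⊤ (was ⊥); enqueue [0,3]
  #8 pop 7: in=⊤ → ⊤ (was ⊥); enqueue []
  #9 pop 1: in=⊤ → ⊤ (was 2); enqueue []
  #10 pop 2: in=6 → ⊤ (was 2); enqueue [1,5]
  #11 pop 0: in=⊤ → ⊤ (no change)
  #12 pop 3: in=⊤ → ⊤ (no change)
  #13 pop 1: in=⊤ → ⊤ (no change)
  #14 pop 5: in=⊤ → ⊤ (was 6); enqueue [1,2]
  #15 pop 1: in=⊤ → ⊤ (no change)
  #16 pop 2: in=⊤ → ⊤ (no change)

Fixpoint:
  val[0] = ⊤
  val[1] = ⊤
  val[2] = ⊤
  val[3] = ⊤
  val[4] = 6
  val[5] = ⊤
  val[6] = ⊤
  val[7] = ⊤

no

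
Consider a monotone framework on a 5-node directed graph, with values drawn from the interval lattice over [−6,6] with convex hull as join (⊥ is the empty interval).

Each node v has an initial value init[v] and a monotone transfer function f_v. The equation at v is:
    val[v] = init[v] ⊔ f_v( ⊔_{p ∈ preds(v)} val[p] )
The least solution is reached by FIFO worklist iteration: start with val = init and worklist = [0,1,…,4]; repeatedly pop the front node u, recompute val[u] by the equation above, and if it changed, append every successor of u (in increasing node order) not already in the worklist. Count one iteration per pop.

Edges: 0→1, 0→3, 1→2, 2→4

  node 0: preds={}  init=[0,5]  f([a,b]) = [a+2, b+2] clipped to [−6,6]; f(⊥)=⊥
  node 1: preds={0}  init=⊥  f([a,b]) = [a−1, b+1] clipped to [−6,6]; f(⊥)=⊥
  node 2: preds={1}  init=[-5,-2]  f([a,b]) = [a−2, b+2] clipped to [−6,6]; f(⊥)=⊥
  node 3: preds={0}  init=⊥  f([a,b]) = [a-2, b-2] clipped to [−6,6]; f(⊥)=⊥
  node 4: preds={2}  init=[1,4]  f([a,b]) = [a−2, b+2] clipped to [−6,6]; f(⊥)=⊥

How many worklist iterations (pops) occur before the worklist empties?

5

Worklist (5 pops):
  #1 pop 0: in=⊥ → [0,5] (no change)
  #2 pop 1: in=[0,5] → [-1,6] (was ⊥); enqueue []
  #3 pop 2: in=[-1,6] → [-5,6] (was [-5,-2]); enqueue []
  #4 pop 3: in=[0,5] → [-2,3] (was ⊥); enqueue []
  #5 pop 4: in=[-5,6] → [-6,6] (was [1,4]); enqueue []

Fixpoint:
  val[0] = [0,5]
  val[1] = [-1,6]
  val[2] = [-5,6]
  val[3] = [-2,3]
  val[4] = [-6,6]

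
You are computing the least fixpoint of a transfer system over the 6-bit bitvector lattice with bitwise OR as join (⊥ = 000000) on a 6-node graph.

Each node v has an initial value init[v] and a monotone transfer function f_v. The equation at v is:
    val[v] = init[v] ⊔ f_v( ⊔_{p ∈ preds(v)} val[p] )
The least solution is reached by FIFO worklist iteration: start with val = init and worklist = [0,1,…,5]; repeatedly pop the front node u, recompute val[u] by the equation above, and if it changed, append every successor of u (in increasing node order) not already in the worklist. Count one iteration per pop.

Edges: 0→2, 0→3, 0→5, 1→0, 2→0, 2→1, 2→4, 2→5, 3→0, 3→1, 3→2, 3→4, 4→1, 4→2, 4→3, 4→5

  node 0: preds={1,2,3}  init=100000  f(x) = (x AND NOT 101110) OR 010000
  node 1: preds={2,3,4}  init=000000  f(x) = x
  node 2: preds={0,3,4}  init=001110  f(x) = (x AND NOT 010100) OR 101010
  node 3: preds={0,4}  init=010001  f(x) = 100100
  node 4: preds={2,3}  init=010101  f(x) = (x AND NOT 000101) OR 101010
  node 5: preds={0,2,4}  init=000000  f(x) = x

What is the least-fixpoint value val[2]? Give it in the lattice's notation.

101111

Trace (11 dequeues):
  [1] u=0 | in 011111 | out 110001 | prev 100000 | push {}
  [2] u=1 | in 011111 | out 011111 | prev 000000 | push {0}
  [3] u=2 | in 110101 | out 101111 | prev 001110 | push {1}
  [4] u=3 | in 110101 | out 110101 | prev 010001 | push {2}
  [5] u=4 | in 111111 | out 111111 | prev 010101 | push {3}
  [6] u=5 | in 111111 | out 111111 | prev 000000 | push {}
  [7] u=0 | in 111111 | out 110001 | ==
  [8] u=1 | in 111111 | out 111111 | prev 011111 | push {0}
  [9] u=2 | in 111111 | out 101111 | ==
  [10] u=3 | in 111111 | out 110101 | ==
  [11] u=0 | in 111111 | out 110001 | ==

Converged values:
  [0] 110001
  [1] 111111
  [2] 101111
  [3] 110101
  [4] 111111
  [5] 111111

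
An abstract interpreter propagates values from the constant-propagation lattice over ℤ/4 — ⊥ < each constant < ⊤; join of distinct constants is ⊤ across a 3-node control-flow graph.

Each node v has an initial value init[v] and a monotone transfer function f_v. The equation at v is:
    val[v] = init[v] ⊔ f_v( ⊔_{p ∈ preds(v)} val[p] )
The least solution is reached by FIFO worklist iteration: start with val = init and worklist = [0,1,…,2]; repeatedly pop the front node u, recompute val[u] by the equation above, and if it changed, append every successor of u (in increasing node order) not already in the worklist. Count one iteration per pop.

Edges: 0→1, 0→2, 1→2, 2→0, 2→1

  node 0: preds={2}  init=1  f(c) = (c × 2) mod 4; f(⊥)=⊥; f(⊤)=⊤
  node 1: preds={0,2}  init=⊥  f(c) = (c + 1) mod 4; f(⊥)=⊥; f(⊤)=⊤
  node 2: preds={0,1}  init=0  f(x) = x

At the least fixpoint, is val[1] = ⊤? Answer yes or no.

Iteration log — 5 steps:
  step 1. node 0  ⊔preds=0  new=⊤  old=1  +wl: 
  step 2. node 1  ⊔preds=⊤  new=⊤  old=⊥  +wl: 
  step 3. node 2  ⊔preds=⊤  new=⊤  old=0  +wl: 0,1
  step 4. node 0  ⊔preds=⊤  new=⊤  stable
  step 5. node 1  ⊔preds=⊤  new=⊤  stable

Least fixpoint reached:
  node 0: ⊤
  node 1: ⊤
  node 2: ⊤

yes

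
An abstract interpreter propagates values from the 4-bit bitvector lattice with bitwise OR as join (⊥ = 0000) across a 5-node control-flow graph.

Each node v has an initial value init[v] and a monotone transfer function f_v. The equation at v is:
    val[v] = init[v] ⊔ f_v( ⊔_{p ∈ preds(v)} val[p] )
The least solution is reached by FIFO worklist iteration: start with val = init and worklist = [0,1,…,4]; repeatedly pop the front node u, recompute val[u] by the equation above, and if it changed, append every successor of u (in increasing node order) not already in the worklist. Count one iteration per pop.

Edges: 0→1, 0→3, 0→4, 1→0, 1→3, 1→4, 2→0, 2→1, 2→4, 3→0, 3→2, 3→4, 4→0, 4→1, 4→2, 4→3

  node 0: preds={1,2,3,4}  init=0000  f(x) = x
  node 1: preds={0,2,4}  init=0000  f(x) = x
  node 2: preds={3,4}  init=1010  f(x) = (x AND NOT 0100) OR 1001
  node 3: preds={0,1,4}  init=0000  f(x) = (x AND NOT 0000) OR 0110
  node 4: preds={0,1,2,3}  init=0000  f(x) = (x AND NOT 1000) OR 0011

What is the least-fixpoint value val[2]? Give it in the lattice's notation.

Trace (12 dequeues):
  [1] u=0 | in 1010 | out 1010 | prev 0000 | push {}
  [2] u=1 | in 1010 | out 1010 | prev 0000 | push {0}
  [3] u=2 | in 0000 | out 1011 | prev 1010 | push {1}
  [4] u=3 | in 1010 | out 1110 | prev 0000 | push {2}
  [5] u=4 | in 1111 | out 0111 | prev 0000 | push {3}
  [6] u=0 | in 1111 | out 1111 | prev 1010 | push {4}
  [7] u=1 | in 1111 | out 1111 | prev 1010 | push {0}
  [8] u=2 | in 1111 | out 1011 | ==
  [9] u=3 | in 1111 | out 1111 | prev 1110 | push {2}
  [10] u=4 | in 1111 | out 0111 | ==
  [11] u=0 | in 1111 | out 1111 | ==
  [12] u=2 | in 1111 | out 1011 | ==

Converged values:
  [0] 1111
  [1] 1111
  [2] 1011
  [3] 1111
  [4] 0111

1011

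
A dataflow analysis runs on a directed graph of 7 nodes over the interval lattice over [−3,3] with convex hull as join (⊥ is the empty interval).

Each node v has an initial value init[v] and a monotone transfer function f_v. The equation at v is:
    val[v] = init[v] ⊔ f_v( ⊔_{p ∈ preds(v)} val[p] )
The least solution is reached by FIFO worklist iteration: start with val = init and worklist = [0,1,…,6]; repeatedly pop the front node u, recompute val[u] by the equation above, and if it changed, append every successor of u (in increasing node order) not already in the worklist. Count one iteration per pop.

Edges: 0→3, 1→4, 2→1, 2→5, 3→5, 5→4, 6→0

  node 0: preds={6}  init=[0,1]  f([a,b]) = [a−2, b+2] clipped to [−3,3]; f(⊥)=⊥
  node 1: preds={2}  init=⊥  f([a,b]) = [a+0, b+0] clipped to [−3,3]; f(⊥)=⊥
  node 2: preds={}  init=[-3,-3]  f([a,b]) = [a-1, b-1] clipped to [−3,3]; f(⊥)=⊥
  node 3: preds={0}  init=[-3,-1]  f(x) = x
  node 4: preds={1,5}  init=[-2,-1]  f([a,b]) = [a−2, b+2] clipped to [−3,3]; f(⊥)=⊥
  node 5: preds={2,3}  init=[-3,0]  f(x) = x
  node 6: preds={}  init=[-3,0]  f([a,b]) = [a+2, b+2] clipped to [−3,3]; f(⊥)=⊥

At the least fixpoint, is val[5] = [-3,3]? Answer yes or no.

no

Worklist (8 pops):
  #1 pop 0: in=[-3,0] → [-3,2] (was [0,1]); enqueue []
  #2 pop 1: in=[-3,-3] → [-3,-3] (was ⊥); enqueue []
  #3 pop 2: in=⊥ → [-3,-3] (no change)
  #4 pop 3: in=[-3,2] → [-3,2] (was [-3,-1]); enqueue []
  #5 pop 4: in=[-3,0] → [-3,2] (was [-2,-1]); enqueue []
  #6 pop 5: in=[-3,2] → [-3,2] (was [-3,0]); enqueue [4]
  #7 pop 6: in=⊥ → [-3,0] (no change)
  #8 pop 4: in=[-3,2] → [-3,3] (was [-3,2]); enqueue []

Fixpoint:
  val[0] = [-3,2]
  val[1] = [-3,-3]
  val[2] = [-3,-3]
  val[3] = [-3,2]
  val[4] = [-3,3]
  val[5] = [-3,2]
  val[6] = [-3,0]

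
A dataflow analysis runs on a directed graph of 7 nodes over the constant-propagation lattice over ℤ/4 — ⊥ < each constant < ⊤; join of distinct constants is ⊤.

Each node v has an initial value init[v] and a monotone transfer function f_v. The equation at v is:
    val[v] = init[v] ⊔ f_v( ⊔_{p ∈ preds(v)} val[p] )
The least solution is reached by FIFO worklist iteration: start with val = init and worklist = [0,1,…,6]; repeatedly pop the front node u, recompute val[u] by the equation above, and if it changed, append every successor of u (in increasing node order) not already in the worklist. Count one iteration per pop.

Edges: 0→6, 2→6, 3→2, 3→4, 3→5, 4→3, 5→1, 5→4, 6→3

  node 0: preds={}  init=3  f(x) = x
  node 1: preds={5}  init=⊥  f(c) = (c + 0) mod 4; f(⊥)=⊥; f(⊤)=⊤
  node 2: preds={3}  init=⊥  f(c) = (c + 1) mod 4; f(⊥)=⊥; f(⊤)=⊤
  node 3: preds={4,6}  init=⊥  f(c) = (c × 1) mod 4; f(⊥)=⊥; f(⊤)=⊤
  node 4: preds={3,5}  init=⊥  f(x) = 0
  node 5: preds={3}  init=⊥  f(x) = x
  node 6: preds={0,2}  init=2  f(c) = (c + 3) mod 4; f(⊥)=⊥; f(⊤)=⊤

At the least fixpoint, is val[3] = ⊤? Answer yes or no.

yes

Worklist (18 pops):
  #1 pop 0: in=⊥ → 3 (no change)
  #2 pop 1: in=⊥ → ⊥ (no change)
  #3 pop 2: in=⊥ → ⊥ (no change)
  #4 pop 3: in=2 → 2 (was ⊥); enqueue [2]
  #5 pop 4: in=2 → 0 (was ⊥); enqueue [3]
  #6 pop 5: in=2 → 2 (was ⊥); enqueue [1,4]
  #7 pop 6: in=3 → 2 (no change)
  #8 pop 2: in=2 → 3 (was ⊥); enqueue [6]
  #9 pop 3: in=⊤ → ⊤ (was 2); enqueue [2,5]
  #10 pop 1: in=2 → 2 (was ⊥); enqueue []
  #11 pop 4: in=⊤ → 0 (no change)
  #12 pop 6: in=3 → 2 (no change)
  #13 pop 2: in=⊤ → ⊤ (was 3); enqueue [6]
  #14 pop 5: in=⊤ → ⊤ (was 2); enqueue [1,4]
  #15 pop 6: in=⊤ → ⊤ (was 2); enqueue [3]
  #16 pop 1: in=⊤ → ⊤ (was 2); enqueue []
  #17 pop 4: in=⊤ → 0 (no change)
  #18 pop 3: in=⊤ → ⊤ (no change)

Fixpoint:
  val[0] = 3
  val[1] = ⊤
  val[2] = ⊤
  val[3] = ⊤
  val[4] = 0
  val[5] = ⊤
  val[6] = ⊤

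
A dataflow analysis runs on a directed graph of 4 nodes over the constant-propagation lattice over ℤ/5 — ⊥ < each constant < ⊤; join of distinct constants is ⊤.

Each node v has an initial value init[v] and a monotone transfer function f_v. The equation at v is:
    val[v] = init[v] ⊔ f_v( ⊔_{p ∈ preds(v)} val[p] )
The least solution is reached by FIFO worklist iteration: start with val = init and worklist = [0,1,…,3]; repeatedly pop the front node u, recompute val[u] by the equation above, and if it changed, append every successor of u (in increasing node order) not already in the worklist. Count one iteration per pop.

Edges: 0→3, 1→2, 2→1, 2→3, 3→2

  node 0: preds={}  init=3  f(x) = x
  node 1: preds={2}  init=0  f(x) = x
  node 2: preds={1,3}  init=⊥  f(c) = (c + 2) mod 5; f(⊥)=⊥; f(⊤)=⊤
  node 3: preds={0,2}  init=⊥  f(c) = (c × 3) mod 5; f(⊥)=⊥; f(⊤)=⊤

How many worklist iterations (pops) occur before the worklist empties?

Worklist (8 pops):
  #1 pop 0: in=⊥ → 3 (no change)
  #2 pop 1: in=⊥ → 0 (no change)
  #3 pop 2: in=0 → 2 (was ⊥); enqueue [1]
  #4 pop 3: in=⊤ → ⊤ (was ⊥); enqueue [2]
  #5 pop 1: in=2 → ⊤ (was 0); enqueue []
  #6 pop 2: in=⊤ → ⊤ (was 2); enqueue [1,3]
  #7 pop 1: in=⊤ → ⊤ (no change)
  #8 pop 3: in=⊤ → ⊤ (no change)

Fixpoint:
  val[0] = 3
  val[1] = ⊤
  val[2] = ⊤
  val[3] = ⊤

8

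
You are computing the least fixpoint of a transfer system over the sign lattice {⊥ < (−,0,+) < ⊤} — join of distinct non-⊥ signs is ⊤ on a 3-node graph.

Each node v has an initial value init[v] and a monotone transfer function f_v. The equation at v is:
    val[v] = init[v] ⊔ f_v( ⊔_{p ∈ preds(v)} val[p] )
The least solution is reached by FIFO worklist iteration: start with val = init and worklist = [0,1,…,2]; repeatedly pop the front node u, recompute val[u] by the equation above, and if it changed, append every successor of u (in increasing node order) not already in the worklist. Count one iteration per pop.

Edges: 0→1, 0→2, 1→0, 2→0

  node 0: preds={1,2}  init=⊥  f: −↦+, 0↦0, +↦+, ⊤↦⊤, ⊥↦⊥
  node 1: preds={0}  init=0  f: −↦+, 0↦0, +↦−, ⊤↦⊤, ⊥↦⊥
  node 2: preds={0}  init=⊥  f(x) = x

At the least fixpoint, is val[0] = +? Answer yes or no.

no

Iteration log — 4 steps:
  step 1. node 0  ⊔preds=0  new=0  old=⊥  +wl: 
  step 2. node 1  ⊔preds=0  new=0  stable
  step 3. node 2  ⊔preds=0  new=0  old=⊥  +wl: 0
  step 4. node 0  ⊔preds=0  new=0  stable

Least fixpoint reached:
  node 0: 0
  node 1: 0
  node 2: 0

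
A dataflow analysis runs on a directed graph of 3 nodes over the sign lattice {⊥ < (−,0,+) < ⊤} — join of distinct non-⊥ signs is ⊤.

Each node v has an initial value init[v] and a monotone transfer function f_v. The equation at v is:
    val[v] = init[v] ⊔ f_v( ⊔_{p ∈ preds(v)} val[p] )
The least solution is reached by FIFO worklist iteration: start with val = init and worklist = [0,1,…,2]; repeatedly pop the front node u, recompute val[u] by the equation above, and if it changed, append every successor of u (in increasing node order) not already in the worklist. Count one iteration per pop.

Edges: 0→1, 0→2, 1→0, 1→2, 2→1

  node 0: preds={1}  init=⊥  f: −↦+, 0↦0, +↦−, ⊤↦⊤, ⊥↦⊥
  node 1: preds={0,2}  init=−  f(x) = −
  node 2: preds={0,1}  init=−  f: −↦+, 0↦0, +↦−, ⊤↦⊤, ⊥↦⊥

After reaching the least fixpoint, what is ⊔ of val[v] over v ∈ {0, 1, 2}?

Trace (4 dequeues):
  [1] u=0 | in − | out + | prev ⊥ | push {}
  [2] u=1 | in ⊤ | out − | ==
  [3] u=2 | in ⊤ | out ⊤ | prev − | push {1}
  [4] u=1 | in ⊤ | out − | ==

Converged values:
  [0] +
  [1] −
  [2] ⊤

⊤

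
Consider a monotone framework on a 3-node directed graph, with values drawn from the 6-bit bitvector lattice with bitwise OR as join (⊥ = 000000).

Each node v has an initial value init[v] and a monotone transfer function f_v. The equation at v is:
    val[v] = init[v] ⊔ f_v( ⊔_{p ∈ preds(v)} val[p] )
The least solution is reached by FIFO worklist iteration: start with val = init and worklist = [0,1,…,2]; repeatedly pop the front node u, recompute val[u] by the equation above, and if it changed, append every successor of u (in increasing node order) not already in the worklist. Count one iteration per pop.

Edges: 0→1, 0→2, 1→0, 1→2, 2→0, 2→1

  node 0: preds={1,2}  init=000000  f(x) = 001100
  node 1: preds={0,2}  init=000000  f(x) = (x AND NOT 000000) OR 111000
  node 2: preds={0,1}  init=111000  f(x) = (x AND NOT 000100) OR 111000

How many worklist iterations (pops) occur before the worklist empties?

4

Iteration log — 4 steps:
  step 1. node 0  ⊔preds=111000  new=001100  old=000000  +wl: 
  step 2. node 1  ⊔preds=111100  new=111100  old=000000  +wl: 0
  step 3. node 2  ⊔preds=111100  new=111000  stable
  step 4. node 0  ⊔preds=111100  new=001100  stable

Least fixpoint reached:
  node 0: 001100
  node 1: 111100
  node 2: 111000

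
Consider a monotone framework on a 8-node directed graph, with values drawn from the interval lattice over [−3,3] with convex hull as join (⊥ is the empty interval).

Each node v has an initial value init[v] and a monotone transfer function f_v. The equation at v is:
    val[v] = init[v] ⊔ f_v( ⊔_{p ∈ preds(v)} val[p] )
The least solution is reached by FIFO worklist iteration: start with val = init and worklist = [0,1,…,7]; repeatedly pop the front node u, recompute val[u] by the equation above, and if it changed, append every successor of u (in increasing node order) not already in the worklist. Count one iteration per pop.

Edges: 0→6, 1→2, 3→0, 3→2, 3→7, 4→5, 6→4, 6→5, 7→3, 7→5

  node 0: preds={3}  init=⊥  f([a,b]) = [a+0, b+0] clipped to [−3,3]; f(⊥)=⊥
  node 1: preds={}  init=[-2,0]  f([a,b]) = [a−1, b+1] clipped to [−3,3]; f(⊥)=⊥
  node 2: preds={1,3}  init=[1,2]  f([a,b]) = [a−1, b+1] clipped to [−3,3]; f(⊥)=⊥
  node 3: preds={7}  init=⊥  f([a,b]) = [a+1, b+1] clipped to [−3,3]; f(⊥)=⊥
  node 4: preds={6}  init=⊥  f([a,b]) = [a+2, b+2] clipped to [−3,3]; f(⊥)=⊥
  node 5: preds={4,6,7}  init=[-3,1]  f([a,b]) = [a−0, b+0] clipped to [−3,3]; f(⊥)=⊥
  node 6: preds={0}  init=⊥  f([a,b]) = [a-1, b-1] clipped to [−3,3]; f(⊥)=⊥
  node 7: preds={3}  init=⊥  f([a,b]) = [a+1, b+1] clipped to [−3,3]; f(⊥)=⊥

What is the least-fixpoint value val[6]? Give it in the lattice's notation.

⊥

Iteration log — 8 steps:
  step 1. node 0  ⊔preds=⊥  new=⊥  stable
  step 2. node 1  ⊔preds=⊥  new=[-2,0]  stable
  step 3. node 2  ⊔preds=[-2,0]  new=[-3,2]  old=[1,2]  +wl: 
  step 4. node 3  ⊔preds=⊥  new=⊥  stable
  step 5. node 4  ⊔preds=⊥  new=⊥  stable
  step 6. node 5  ⊔preds=⊥  new=[-3,1]  stable
  step 7. node 6  ⊔preds=⊥  new=⊥  stable
  step 8. node 7  ⊔preds=⊥  new=⊥  stable

Least fixpoint reached:
  node 0: ⊥
  node 1: [-2,0]
  node 2: [-3,2]
  node 3: ⊥
  node 4: ⊥
  node 5: [-3,1]
  node 6: ⊥
  node 7: ⊥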